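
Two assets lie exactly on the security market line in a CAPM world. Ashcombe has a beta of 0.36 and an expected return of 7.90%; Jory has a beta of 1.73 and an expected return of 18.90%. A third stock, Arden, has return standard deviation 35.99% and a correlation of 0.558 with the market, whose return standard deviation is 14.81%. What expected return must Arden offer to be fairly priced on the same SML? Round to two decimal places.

15.90%

MRP = (18.90% − 7.90%) / (1.73 − 0.36) = 8.0292%
R_f = 7.90% − 0.36 × 8.0292% = 5.0095%
β_Arden = ρ·σ_i/σ_m = 0.558 × 35.99 / 14.81 = 1.3560
E(R_Arden) = R_f + β × MRP = 5.0095% + 1.3560 × 8.0292% = 15.90%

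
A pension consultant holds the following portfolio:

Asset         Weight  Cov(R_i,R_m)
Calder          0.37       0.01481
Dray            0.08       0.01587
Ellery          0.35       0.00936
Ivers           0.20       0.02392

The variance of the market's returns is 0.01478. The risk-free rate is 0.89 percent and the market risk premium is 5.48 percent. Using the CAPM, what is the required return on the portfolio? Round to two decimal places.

6.38%

β_Calder = 0.01481 / 0.01478 = 1.0020
β_Dray = 0.01587 / 0.01478 = 1.0737
β_Ellery = 0.00936 / 0.01478 = 0.6333
β_Ivers = 0.02392 / 0.01478 = 1.6184
β_P = Σ w_i β_i = 0.37×1.0020 + 0.08×1.0737 + 0.35×0.6333 + 0.20×1.6184 = 1.0020
E(R_P) = R_f + β_P × MRP = 0.89% + 1.0020 × 5.48% = 6.38%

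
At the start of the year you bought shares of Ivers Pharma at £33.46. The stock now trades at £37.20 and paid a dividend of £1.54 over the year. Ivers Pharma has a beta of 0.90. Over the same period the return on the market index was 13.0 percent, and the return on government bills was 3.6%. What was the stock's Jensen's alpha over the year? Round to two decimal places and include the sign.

+3.72%

Realised HPR = (P1 + D1 − P0) / P0 = (37.20 + 1.54 − 33.46) / 33.46 = 5.28 / 33.46 = 15.7800%
MRP = 13.0% − 3.6% = 9.40%
CAPM required = R_f + β·MRP = 3.6% + 0.90 × 9.4% = 12.0600%
α = realised − required = 15.7800% − 12.0600% = +3.72%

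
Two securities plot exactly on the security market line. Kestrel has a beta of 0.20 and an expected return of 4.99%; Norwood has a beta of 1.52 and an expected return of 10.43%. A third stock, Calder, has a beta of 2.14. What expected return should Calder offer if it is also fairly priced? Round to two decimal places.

12.99%

MRP (SML slope) = (10.43% − 4.99%) / (1.52 − 0.20) = 5.44% / 1.32 = 4.1212%
R_f (intercept) = 4.99% − 0.20 × 4.1212% = 4.1658%
E(R_Calder) = R_f + β × MRP = 4.1658% + 2.14 × 4.1212% = 12.99%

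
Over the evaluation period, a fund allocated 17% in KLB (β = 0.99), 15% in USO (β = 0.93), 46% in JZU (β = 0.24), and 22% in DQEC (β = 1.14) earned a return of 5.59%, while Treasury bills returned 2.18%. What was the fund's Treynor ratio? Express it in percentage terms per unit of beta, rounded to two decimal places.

5.10%

β_P = 0.17×0.99 + 0.15×0.93 + 0.46×0.24 + 0.22×1.14 = 0.6690
Treynor = (R_P − R_f) / β_P = (5.59% − 2.18%) / 0.6690 = 3.41% / 0.6690 = 5.10%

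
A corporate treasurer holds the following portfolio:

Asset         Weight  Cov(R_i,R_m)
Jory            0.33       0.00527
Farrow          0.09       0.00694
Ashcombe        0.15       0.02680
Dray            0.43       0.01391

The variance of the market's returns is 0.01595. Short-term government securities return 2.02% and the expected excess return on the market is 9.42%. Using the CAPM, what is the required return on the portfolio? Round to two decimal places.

9.32%

β_Jory = 0.00527 / 0.01595 = 0.3304
β_Farrow = 0.00694 / 0.01595 = 0.4351
β_Ashcombe = 0.02680 / 0.01595 = 1.6803
β_Dray = 0.01391 / 0.01595 = 0.8721
β_P = Σ w_i β_i = 0.33×0.3304 + 0.09×0.4351 + 0.15×1.6803 + 0.43×0.8721 = 0.7752
E(R_P) = R_f + β_P × MRP = 2.02% + 0.7752 × 9.42% = 9.32%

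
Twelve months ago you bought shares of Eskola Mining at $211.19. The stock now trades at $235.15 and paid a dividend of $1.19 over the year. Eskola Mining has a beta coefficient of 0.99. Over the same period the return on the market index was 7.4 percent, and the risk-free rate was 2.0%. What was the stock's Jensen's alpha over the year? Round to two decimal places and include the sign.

+4.56%

Realised HPR = (P1 + D1 − P0) / P0 = (235.15 + 1.19 − 211.19) / 211.19 = 25.15 / 211.19 = 11.9087%
MRP = 7.4% − 2.0% = 5.40%
CAPM required = R_f + β·MRP = 2.0% + 0.99 × 5.4% = 7.3460%
α = realised − required = 11.9087% − 7.3460% = +4.56%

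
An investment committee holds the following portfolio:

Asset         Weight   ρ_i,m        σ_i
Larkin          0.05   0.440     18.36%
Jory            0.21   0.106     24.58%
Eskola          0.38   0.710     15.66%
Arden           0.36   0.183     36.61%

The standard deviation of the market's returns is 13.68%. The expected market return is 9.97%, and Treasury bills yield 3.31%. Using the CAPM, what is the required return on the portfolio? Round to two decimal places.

β_Larkin = 0.440 × 18.36% / 13.68% = 0.5905
β_Jory = 0.106 × 24.58% / 13.68% = 0.1905
β_Eskola = 0.710 × 15.66% / 13.68% = 0.8128
β_Arden = 0.183 × 36.61% / 13.68% = 0.4897
β_P = Σ w_i β_i = 0.05×0.5905 + 0.21×0.1905 + 0.38×0.8128 + 0.36×0.4897 = 0.5547
MRP = 9.97% − 3.31% = 6.66%
E(R_P) = R_f + β_P × MRP = 3.31% + 0.5547 × 6.66% = 7.00%

7.00%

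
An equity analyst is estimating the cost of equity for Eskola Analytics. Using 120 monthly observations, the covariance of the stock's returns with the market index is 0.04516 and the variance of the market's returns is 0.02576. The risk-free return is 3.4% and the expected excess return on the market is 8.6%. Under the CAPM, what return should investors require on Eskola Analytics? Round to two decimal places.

β = Cov(R_i, R_m) / Var(R_m) = 0.04516 / 0.02576 = 1.7531
E(R) = R_f + β × MRP = 3.4% + 1.7531 × 8.6% = 18.48%

18.48%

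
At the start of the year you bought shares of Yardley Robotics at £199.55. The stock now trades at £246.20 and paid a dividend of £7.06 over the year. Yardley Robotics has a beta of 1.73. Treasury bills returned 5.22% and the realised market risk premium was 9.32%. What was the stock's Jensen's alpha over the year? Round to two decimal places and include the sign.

+5.57%

Realised HPR = (P1 + D1 − P0) / P0 = (246.20 + 7.06 − 199.55) / 199.55 = 53.71 / 199.55 = 26.9156%
CAPM required = R_f + β·MRP = 5.22% + 1.73 × 9.32% = 21.3436%
α = realised − required = 26.9156% − 21.3436% = +5.57%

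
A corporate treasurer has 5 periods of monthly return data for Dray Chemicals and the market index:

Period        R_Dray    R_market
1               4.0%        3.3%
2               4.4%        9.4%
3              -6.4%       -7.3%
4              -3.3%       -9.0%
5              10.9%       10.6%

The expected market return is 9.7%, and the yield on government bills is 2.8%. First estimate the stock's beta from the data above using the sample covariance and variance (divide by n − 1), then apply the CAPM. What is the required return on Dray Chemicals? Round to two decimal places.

7.59%

Mean R_i = (4.0 + 4.4 − 6.4 − 3.3 + 10.9) / 5 = 1.9200%
Mean R_m = (3.3 + 9.4 − 7.3 − 9.0 + 10.6) / 5 = 1.4000%
Σ(R_i − R̄_i)(R_m − R̄_m) = 233.0800  ⇒  Cov = 233.0800 / 4 = 58.2700
Σ(R_m − R̄_m)² = 336.1000  ⇒  Var(R_m) = 336.1000 / 4 = 84.0250
β = Cov / Var(R_m) = 58.2700 / 84.0250 = 0.6935
MRP = 9.7% − 2.8% = 6.90%
E(R) = R_f + β × MRP = 2.8% + 0.6935 × 6.9% = 7.59%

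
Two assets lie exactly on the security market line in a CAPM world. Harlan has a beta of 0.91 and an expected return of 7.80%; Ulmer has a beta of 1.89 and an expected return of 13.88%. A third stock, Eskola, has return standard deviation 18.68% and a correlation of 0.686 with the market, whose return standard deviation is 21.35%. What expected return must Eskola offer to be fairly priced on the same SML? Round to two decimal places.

MRP = (13.88% − 7.80%) / (1.89 − 0.91) = 6.2041%
R_f = 7.80% − 0.91 × 6.2041% = 2.1543%
β_Eskola = ρ·σ_i/σ_m = 0.686 × 18.68 / 21.35 = 0.6002
E(R_Eskola) = R_f + β × MRP = 2.1543% + 0.6002 × 6.2041% = 5.88%

5.88%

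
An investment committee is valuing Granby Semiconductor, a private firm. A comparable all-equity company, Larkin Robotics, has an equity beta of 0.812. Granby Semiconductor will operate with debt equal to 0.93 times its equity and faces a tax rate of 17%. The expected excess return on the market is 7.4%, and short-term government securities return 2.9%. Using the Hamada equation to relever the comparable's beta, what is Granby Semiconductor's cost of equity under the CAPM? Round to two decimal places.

β_L = β_U × [1 + (1 − t)(D/E)] = 0.812 × [1 + (1 − 0.17) × 0.93]
    = 0.812 × [1 + 0.83 × 0.93] = 0.812 × 1.7719 = 1.4388
E(R) = R_f + β_L × MRP = 2.9% + 1.4388 × 7.4% = 13.55%

13.55%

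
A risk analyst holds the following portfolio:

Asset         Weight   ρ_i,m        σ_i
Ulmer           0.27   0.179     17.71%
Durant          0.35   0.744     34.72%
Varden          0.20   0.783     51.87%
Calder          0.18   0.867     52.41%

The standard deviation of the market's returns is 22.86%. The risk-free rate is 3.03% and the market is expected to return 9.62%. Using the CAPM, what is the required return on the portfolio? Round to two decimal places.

β_Ulmer = 0.179 × 17.71% / 22.86% = 0.1387
β_Durant = 0.744 × 34.72% / 22.86% = 1.1300
β_Varden = 0.783 × 51.87% / 22.86% = 1.7766
β_Calder = 0.867 × 52.41% / 22.86% = 1.9877
β_P = Σ w_i β_i = 0.27×0.1387 + 0.35×1.1300 + 0.20×1.7766 + 0.18×1.9877 = 1.1461
MRP = 9.62% − 3.03% = 6.59%
E(R_P) = R_f + β_P × MRP = 3.03% + 1.1461 × 6.59% = 10.58%

10.58%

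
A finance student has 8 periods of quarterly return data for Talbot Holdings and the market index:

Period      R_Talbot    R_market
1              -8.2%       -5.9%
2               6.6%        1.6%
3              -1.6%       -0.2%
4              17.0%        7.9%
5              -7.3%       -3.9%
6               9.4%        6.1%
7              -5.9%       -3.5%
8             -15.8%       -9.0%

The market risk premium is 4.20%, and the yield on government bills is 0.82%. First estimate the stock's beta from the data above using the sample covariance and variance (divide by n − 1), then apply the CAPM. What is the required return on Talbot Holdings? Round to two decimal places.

8.49%

Mean R_i = (-8.2 + 6.6 − 1.6 + 17.0 − 7.3 + 9.4 − 5.9 − 15.8) / 8 = -0.7250%
Mean R_m = (-5.9 + 1.6 − 0.2 + 7.9 − 3.9 + 6.1 − 3.5 − 9.0) / 8 = -0.8625%
Σ(R_i − R̄_i)(R_m − R̄_m) = 437.2175  ⇒  Cov = 437.2175 / 7 = 62.4596
Σ(R_m − R̄_m)² = 239.5388  ⇒  Var(R_m) = 239.5388 / 7 = 34.2198
β = Cov / Var(R_m) = 62.4596 / 34.2198 = 1.8252
E(R) = R_f + β × MRP = 0.82% + 1.8252 × 4.20% = 8.49%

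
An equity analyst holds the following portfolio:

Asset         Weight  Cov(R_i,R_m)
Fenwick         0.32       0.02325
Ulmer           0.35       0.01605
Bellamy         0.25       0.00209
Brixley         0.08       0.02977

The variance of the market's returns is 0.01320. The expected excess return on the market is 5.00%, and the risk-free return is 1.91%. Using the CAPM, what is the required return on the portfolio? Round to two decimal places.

β_Fenwick = 0.02325 / 0.01320 = 1.7614
β_Ulmer = 0.01605 / 0.01320 = 1.2159
β_Bellamy = 0.00209 / 0.01320 = 0.1583
β_Brixley = 0.02977 / 0.01320 = 2.2553
β_P = Σ w_i β_i = 0.32×1.7614 + 0.35×1.2159 + 0.25×0.1583 + 0.08×2.2553 = 1.2092
E(R_P) = R_f + β_P × MRP = 1.91% + 1.2092 × 5.00% = 7.96%

7.96%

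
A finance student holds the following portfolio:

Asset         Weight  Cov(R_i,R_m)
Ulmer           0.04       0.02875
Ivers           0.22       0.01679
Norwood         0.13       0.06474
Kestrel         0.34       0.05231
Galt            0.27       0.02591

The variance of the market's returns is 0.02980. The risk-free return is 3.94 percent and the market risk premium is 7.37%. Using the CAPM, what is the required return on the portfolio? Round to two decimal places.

13.35%

β_Ulmer = 0.02875 / 0.02980 = 0.9648
β_Ivers = 0.01679 / 0.02980 = 0.5634
β_Norwood = 0.06474 / 0.02980 = 2.1725
β_Kestrel = 0.05231 / 0.02980 = 1.7554
β_Galt = 0.02591 / 0.02980 = 0.8695
β_P = Σ w_i β_i = 0.04×0.9648 + 0.22×0.5634 + 0.13×2.1725 + 0.34×1.7554 + 0.27×0.8695 = 1.2766
E(R_P) = R_f + β_P × MRP = 3.94% + 1.2766 × 7.37% = 13.35%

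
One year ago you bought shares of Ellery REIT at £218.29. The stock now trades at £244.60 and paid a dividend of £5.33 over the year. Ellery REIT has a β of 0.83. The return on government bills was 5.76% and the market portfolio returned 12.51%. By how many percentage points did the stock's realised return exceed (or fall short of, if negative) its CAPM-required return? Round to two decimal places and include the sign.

Realised HPR = (P1 + D1 − P0) / P0 = (244.60 + 5.33 − 218.29) / 218.29 = 31.64 / 218.29 = 14.4945%
MRP = 12.51% − 5.76% = 6.75%
CAPM required = R_f + β·MRP = 5.76% + 0.83 × 6.75% = 11.3625%
α = realised − required = 14.4945% − 11.3625% = +3.13%

+3.13%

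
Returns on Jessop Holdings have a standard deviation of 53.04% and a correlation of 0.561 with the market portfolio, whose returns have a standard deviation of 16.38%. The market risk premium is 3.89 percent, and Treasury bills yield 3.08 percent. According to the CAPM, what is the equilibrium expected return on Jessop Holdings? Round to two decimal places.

10.15%

β = ρ × σ_i / σ_m = 0.561 × 53.04% / 16.38% = 1.8166
E(R) = 3.08% + 1.8166 × 3.89% = 10.15%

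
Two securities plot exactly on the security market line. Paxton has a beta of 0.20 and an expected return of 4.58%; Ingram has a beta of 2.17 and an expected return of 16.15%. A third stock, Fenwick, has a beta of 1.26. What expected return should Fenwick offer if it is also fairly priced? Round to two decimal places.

10.81%

MRP (SML slope) = (16.15% − 4.58%) / (2.17 − 0.20) = 11.57% / 1.97 = 5.8731%
R_f (intercept) = 4.58% − 0.20 × 5.8731% = 3.4054%
E(R_Fenwick) = R_f + β × MRP = 3.4054% + 1.26 × 5.8731% = 10.81%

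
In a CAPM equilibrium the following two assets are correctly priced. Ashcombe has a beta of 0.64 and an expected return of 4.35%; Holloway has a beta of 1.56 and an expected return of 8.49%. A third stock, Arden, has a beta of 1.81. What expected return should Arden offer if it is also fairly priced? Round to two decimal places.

9.62%

MRP (SML slope) = (8.49% − 4.35%) / (1.56 − 0.64) = 4.14% / 0.92 = 4.5000%
R_f (intercept) = 4.35% − 0.64 × 4.5000% = 1.4700%
E(R_Arden) = R_f + β × MRP = 1.4700% + 1.81 × 4.5000% = 9.62%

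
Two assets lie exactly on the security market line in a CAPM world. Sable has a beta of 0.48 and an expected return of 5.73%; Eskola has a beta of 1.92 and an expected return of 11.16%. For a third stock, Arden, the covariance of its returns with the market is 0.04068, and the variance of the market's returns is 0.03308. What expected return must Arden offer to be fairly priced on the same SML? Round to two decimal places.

MRP = (11.16% − 5.73%) / (1.92 − 0.48) = 3.7708%
R_f = 5.73% − 0.48 × 3.7708% = 3.9200%
β_Arden = Cov / Var(R_m) = 0.04068 / 0.03308 = 1.2297
E(R_Arden) = R_f + β × MRP = 3.9200% + 1.2297 × 3.7708% = 8.56%

8.56%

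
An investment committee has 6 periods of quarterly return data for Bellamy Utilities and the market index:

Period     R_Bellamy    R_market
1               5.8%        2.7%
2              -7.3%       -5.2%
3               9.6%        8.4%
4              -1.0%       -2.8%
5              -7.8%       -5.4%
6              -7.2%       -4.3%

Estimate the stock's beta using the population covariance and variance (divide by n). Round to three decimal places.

1.316

Mean R_i = (5.8 − 7.3 + 9.6 − 1.0 − 7.8 − 7.2) / 6 = -1.3167%
Mean R_m = (2.7 − 5.2 + 8.4 − 2.8 − 5.4 − 4.3) / 6 = -1.1000%
Σ(R_i − R̄_i)(R_m − R̄_m) = 201.4500  ⇒  Cov = 201.4500 / 6 = 33.5750
Σ(R_m − R̄_m)² = 153.1200  ⇒  Var(R_m) = 153.1200 / 6 = 25.5200
β = Cov / Var(R_m) = 33.5750 / 25.5200 = 1.3156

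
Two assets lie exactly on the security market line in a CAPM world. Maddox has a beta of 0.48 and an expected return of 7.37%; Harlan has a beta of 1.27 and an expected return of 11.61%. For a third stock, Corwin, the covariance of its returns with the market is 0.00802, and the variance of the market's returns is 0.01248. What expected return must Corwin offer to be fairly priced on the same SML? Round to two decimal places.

MRP = (11.61% − 7.37%) / (1.27 − 0.48) = 5.3671%
R_f = 7.37% − 0.48 × 5.3671% = 4.7938%
β_Corwin = Cov / Var(R_m) = 0.00802 / 0.01248 = 0.6426
E(R_Corwin) = R_f + β × MRP = 4.7938% + 0.6426 × 5.3671% = 8.24%

8.24%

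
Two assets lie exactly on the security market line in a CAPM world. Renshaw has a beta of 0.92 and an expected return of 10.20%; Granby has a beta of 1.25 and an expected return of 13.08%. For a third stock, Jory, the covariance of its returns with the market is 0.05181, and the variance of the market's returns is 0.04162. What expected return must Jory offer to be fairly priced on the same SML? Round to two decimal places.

13.03%

MRP = (13.08% − 10.20%) / (1.25 − 0.92) = 8.7273%
R_f = 10.20% − 0.92 × 8.7273% = 2.1709%
β_Jory = Cov / Var(R_m) = 0.05181 / 0.04162 = 1.2448
E(R_Jory) = R_f + β × MRP = 2.1709% + 1.2448 × 8.7273% = 13.03%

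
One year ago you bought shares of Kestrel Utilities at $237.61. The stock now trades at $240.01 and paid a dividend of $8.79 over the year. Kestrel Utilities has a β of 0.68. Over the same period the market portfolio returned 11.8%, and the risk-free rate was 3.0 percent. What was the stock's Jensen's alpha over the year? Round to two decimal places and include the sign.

-4.27%

Realised HPR = (P1 + D1 − P0) / P0 = (240.01 + 8.79 − 237.61) / 237.61 = 11.19 / 237.61 = 4.7094%
MRP = 11.8% − 3.0% = 8.80%
CAPM required = R_f + β·MRP = 3.0% + 0.68 × 8.8% = 8.9840%
α = realised − required = 4.7094% − 8.9840% = -4.27%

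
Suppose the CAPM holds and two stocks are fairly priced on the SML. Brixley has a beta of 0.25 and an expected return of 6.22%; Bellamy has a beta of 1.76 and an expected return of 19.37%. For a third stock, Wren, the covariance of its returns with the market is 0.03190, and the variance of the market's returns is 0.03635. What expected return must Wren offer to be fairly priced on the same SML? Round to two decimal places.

MRP = (19.37% − 6.22%) / (1.76 − 0.25) = 8.7086%
R_f = 6.22% − 0.25 × 8.7086% = 4.0429%
β_Wren = Cov / Var(R_m) = 0.03190 / 0.03635 = 0.8776
E(R_Wren) = R_f + β × MRP = 4.0429% + 0.8776 × 8.7086% = 11.69%

11.69%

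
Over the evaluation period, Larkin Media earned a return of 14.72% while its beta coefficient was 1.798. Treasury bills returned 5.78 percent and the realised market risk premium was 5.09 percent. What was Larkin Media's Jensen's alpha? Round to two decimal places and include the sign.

CAPM benchmark = R_f + β(R_m − R_f) = 5.78% + 1.798 × 5.09% = 14.93182%
α = actual − benchmark = 14.72% − 14.93182% = -0.21%

-0.21%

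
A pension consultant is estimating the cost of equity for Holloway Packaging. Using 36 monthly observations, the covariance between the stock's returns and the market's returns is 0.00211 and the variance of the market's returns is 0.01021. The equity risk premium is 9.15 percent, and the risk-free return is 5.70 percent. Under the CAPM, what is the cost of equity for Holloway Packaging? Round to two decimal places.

β = Cov(R_i, R_m) / Var(R_m) = 0.00211 / 0.01021 = 0.2067
E(R) = R_f + β × MRP = 5.70% + 0.2067 × 9.15% = 7.59%

7.59%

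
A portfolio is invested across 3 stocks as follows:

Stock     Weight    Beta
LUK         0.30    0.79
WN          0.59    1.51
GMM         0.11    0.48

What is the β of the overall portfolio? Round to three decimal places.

1.181

β_P = Σ w_i β_i = 0.30×0.79 + 0.59×1.51 + 0.11×0.48 = 1.1807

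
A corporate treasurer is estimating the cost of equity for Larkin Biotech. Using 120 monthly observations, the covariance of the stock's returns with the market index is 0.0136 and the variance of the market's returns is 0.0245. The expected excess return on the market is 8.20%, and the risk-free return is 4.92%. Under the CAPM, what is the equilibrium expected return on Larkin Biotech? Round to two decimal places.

β = Cov(R_i, R_m) / Var(R_m) = 0.0136 / 0.0245 = 0.5551
E(R) = R_f + β × MRP = 4.92% + 0.5551 × 8.20% = 9.47%

9.47%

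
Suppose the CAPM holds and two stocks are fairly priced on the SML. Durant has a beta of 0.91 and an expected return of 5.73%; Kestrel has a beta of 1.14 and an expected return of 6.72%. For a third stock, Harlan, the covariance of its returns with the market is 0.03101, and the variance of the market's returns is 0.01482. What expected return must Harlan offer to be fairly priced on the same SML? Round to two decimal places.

MRP = (6.72% − 5.73%) / (1.14 − 0.91) = 4.3043%
R_f = 5.73% − 0.91 × 4.3043% = 1.8131%
β_Harlan = Cov / Var(R_m) = 0.03101 / 0.01482 = 2.0924
E(R_Harlan) = R_f + β × MRP = 1.8131% + 2.0924 × 4.3043% = 10.82%

10.82%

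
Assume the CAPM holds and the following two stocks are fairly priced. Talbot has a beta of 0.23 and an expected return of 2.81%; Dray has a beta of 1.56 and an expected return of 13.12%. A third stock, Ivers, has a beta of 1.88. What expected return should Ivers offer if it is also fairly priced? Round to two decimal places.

MRP (SML slope) = (13.12% − 2.81%) / (1.56 − 0.23) = 10.31% / 1.33 = 7.7519%
R_f (intercept) = 2.81% − 0.23 × 7.7519% = 1.0271%
E(R_Ivers) = R_f + β × MRP = 1.0271% + 1.88 × 7.7519% = 15.60%

15.60%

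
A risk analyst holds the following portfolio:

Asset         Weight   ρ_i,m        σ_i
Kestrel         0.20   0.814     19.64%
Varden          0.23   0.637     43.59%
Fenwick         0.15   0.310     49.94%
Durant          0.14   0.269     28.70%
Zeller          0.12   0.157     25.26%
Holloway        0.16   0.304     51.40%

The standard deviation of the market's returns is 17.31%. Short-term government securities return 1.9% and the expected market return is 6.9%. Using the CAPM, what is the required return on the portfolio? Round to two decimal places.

6.51%

β_Kestrel = 0.814 × 19.64% / 17.31% = 0.9236
β_Varden = 0.637 × 43.59% / 17.31% = 1.6041
β_Fenwick = 0.310 × 49.94% / 17.31% = 0.8944
β_Durant = 0.269 × 28.70% / 17.31% = 0.4460
β_Zeller = 0.157 × 25.26% / 17.31% = 0.2291
β_Holloway = 0.304 × 51.40% / 17.31% = 0.9027
β_P = Σ w_i β_i = 0.20×0.9236 + 0.23×1.6041 + 0.15×0.8944 + 0.14×0.4460 + 0.12×0.2291 + 0.16×0.9027 = 0.9222
MRP = 6.9% − 1.9% = 5.00%
E(R_P) = R_f + β_P × MRP = 1.9% + 0.9222 × 5.0% = 6.51%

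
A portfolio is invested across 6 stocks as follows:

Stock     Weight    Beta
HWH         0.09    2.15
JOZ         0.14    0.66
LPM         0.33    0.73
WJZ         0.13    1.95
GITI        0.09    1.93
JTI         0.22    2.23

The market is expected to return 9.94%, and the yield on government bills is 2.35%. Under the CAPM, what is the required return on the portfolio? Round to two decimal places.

13.31%

β_P = Σ w_i β_i = 0.09×2.15 + 0.14×0.66 + 0.33×0.73 + 0.13×1.95 + 0.09×1.93 + 0.22×2.23 = 1.4446
MRP = 9.94% − 2.35% = 7.59%
E(R_P) = R_f + β_P × MRP = 2.35% + 1.4446 × 7.59% = 13.31%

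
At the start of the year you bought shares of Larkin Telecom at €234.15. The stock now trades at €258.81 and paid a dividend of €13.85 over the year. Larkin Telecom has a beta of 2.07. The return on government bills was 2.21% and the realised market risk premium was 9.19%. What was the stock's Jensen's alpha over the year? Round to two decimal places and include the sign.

Realised HPR = (P1 + D1 − P0) / P0 = (258.81 + 13.85 − 234.15) / 234.15 = 38.51 / 234.15 = 16.4467%
CAPM required = R_f + β·MRP = 2.21% + 2.07 × 9.19% = 21.2333%
α = realised − required = 16.4467% − 21.2333% = -4.79%

-4.79%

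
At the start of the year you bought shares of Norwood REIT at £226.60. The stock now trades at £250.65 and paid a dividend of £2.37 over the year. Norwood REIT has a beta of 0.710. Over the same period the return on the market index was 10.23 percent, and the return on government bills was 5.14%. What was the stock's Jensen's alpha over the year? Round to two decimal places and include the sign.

+2.91%

Realised HPR = (P1 + D1 − P0) / P0 = (250.65 + 2.37 − 226.60) / 226.60 = 26.42 / 226.60 = 11.6593%
MRP = 10.23% − 5.14% = 5.09%
CAPM required = R_f + β·MRP = 5.14% + 0.710 × 5.09% = 8.75390%
α = realised − required = 11.6593% − 8.75390% = +2.91%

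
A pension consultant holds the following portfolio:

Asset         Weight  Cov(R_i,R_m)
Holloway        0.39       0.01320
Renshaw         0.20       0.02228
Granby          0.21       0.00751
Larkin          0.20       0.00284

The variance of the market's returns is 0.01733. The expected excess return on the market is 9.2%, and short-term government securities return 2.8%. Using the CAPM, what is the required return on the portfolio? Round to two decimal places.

9.04%

β_Holloway = 0.01320 / 0.01733 = 0.7617
β_Renshaw = 0.02228 / 0.01733 = 1.2856
β_Granby = 0.00751 / 0.01733 = 0.4334
β_Larkin = 0.00284 / 0.01733 = 0.1639
β_P = Σ w_i β_i = 0.39×0.7617 + 0.20×1.2856 + 0.21×0.4334 + 0.20×0.1639 = 0.6780
E(R_P) = R_f + β_P × MRP = 2.8% + 0.6780 × 9.2% = 9.04%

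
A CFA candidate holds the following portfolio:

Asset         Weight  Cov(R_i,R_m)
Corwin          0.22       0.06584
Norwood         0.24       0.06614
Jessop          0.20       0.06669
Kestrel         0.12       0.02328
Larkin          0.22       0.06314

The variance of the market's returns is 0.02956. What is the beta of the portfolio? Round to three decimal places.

2.043

β_Corwin = 0.06584 / 0.02956 = 2.2273
β_Norwood = 0.06614 / 0.02956 = 2.2375
β_Jessop = 0.06669 / 0.02956 = 2.2561
β_Kestrel = 0.02328 / 0.02956 = 0.7876
β_Larkin = 0.06314 / 0.02956 = 2.1360
β_P = Σ w_i β_i = 0.22×2.2273 + 0.24×2.2375 + 0.20×2.2561 + 0.12×0.7876 + 0.22×2.1360 = 2.0427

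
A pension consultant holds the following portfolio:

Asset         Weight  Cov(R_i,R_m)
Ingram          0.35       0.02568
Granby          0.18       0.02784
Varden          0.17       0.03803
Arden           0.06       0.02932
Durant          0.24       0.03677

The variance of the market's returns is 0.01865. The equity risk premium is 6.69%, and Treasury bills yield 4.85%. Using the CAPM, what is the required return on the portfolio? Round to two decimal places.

β_Ingram = 0.02568 / 0.01865 = 1.3769
β_Granby = 0.02784 / 0.01865 = 1.4928
β_Varden = 0.03803 / 0.01865 = 2.0391
β_Arden = 0.02932 / 0.01865 = 1.5721
β_Durant = 0.03677 / 0.01865 = 1.9716
β_P = Σ w_i β_i = 0.35×1.3769 + 0.18×1.4928 + 0.17×2.0391 + 0.06×1.5721 + 0.24×1.9716 = 1.6648
E(R_P) = R_f + β_P × MRP = 4.85% + 1.6648 × 6.69% = 15.99%

15.99%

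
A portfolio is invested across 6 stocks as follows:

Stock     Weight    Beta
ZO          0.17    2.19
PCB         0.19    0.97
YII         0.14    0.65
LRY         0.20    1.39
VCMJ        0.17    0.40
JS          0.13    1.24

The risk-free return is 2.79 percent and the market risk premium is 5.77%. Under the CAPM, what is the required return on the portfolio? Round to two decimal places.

β_P = Σ w_i β_i = 0.17×2.19 + 0.19×0.97 + 0.14×0.65 + 0.20×1.39 + 0.17×0.40 + 0.13×1.24 = 1.1548
E(R_P) = R_f + β_P × MRP = 2.79% + 1.1548 × 5.77% = 9.45%

9.45%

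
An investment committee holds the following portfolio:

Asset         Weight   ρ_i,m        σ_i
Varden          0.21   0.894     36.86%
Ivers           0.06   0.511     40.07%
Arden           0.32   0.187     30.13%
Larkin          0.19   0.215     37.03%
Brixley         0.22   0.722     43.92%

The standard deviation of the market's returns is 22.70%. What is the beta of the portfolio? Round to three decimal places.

β_Varden = 0.894 × 36.86% / 22.70% = 1.4517
β_Ivers = 0.511 × 40.07% / 22.70% = 0.9020
β_Arden = 0.187 × 30.13% / 22.70% = 0.2482
β_Larkin = 0.215 × 37.03% / 22.70% = 0.3507
β_Brixley = 0.722 × 43.92% / 22.70% = 1.3969
β_P = Σ w_i β_i = 0.21×1.4517 + 0.06×0.9020 + 0.32×0.2482 + 0.19×0.3507 + 0.22×1.3969 = 0.8124

0.812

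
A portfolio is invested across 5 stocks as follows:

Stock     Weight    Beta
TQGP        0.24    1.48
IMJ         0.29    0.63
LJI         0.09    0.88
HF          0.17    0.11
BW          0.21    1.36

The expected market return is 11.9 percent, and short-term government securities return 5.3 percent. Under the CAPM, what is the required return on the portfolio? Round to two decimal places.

11.38%

β_P = Σ w_i β_i = 0.24×1.48 + 0.29×0.63 + 0.09×0.88 + 0.17×0.11 + 0.21×1.36 = 0.9214
MRP = 11.9% − 5.3% = 6.60%
E(R_P) = R_f + β_P × MRP = 5.3% + 0.9214 × 6.6% = 11.38%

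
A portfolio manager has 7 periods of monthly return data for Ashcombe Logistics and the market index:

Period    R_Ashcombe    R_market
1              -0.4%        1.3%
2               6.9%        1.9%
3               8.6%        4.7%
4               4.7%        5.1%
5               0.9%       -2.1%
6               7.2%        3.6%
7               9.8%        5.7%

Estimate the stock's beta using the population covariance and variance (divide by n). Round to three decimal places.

1.069

Mean R_i = (-0.4 + 6.9 + 8.6 + 4.7 + 0.9 + 7.2 + 9.8) / 7 = 5.3857%
Mean R_m = (1.3 + 1.9 + 4.7 + 5.1 − 2.1 + 3.6 + 5.7) / 7 = 2.8857%
Σ(R_i − R̄_i)(R_m − R̄_m) = 48.0786  ⇒  Cov = 48.0786 / 7 = 6.8684
Σ(R_m − R̄_m)² = 44.9686  ⇒  Var(R_m) = 44.9686 / 7 = 6.4241
β = Cov / Var(R_m) = 6.8684 / 6.4241 = 1.0692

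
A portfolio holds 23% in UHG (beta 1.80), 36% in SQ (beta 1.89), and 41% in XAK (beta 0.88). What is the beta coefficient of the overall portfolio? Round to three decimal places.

1.455

β_P = Σ w_i β_i = 0.23×1.80 + 0.36×1.89 + 0.41×0.88 = 1.4552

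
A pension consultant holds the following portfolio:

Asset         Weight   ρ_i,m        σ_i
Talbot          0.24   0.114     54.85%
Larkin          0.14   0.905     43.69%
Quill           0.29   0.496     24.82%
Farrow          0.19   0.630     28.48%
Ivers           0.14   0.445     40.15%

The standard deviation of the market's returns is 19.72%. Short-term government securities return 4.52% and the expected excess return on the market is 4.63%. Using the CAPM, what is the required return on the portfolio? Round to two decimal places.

β_Talbot = 0.114 × 54.85% / 19.72% = 0.3171
β_Larkin = 0.905 × 43.69% / 19.72% = 2.0050
β_Quill = 0.496 × 24.82% / 19.72% = 0.6243
β_Farrow = 0.630 × 28.48% / 19.72% = 0.9099
β_Ivers = 0.445 × 40.15% / 19.72% = 0.9060
β_P = Σ w_i β_i = 0.24×0.3171 + 0.14×2.0050 + 0.29×0.6243 + 0.19×0.9099 + 0.14×0.9060 = 0.8376
E(R_P) = R_f + β_P × MRP = 4.52% + 0.8376 × 4.63% = 8.40%

8.40%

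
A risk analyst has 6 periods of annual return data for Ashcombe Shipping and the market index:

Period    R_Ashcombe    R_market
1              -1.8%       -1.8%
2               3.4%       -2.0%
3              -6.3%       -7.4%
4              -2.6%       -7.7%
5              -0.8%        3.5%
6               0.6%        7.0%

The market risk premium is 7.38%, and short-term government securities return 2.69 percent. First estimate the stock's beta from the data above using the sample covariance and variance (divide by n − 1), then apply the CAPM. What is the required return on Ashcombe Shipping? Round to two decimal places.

Mean R_i = (-1.8 + 3.4 − 6.3 − 2.6 − 0.8 + 0.6) / 6 = -1.2500%
Mean R_m = (-1.8 − 2.0 − 7.4 − 7.7 + 3.5 + 7.0) / 6 = -1.4000%
Σ(R_i − R̄_i)(R_m − R̄_m) = 53.9800  ⇒  Cov = 53.9800 / 5 = 10.7960
Σ(R_m − R̄_m)² = 170.7800  ⇒  Var(R_m) = 170.7800 / 5 = 34.1560
β = Cov / Var(R_m) = 10.7960 / 34.1560 = 0.3161
E(R) = R_f + β × MRP = 2.69% + 0.3161 × 7.38% = 5.02%

5.02%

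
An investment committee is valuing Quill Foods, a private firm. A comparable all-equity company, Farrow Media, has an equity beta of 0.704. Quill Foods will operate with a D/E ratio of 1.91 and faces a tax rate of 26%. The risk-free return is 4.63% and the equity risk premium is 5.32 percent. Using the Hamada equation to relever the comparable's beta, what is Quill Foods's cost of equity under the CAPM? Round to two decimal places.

13.67%

β_L = β_U × [1 + (1 − t)(D/E)] = 0.704 × [1 + (1 − 0.26) × 1.91]
    = 0.704 × [1 + 0.74 × 1.91] = 0.704 × 2.4134 = 1.6990
E(R) = R_f + β_L × MRP = 4.63% + 1.6990 × 5.32% = 13.67%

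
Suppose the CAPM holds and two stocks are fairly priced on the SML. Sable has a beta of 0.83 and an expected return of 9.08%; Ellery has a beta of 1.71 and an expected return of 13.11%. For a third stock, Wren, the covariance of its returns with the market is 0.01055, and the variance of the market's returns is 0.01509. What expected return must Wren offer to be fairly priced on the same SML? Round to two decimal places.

8.48%

MRP = (13.11% − 9.08%) / (1.71 − 0.83) = 4.5795%
R_f = 9.08% − 0.83 × 4.5795% = 5.2790%
β_Wren = Cov / Var(R_m) = 0.01055 / 0.01509 = 0.6991
E(R_Wren) = R_f + β × MRP = 5.2790% + 0.6991 × 4.5795% = 8.48%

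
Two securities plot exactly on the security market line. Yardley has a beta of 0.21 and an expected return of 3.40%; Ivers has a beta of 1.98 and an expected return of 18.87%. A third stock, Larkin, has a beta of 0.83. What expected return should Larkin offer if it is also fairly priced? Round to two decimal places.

8.82%

MRP (SML slope) = (18.87% − 3.40%) / (1.98 − 0.21) = 15.47% / 1.77 = 8.7401%
R_f (intercept) = 3.40% − 0.21 × 8.7401% = 1.5646%
E(R_Larkin) = R_f + β × MRP = 1.5646% + 0.83 × 8.7401% = 8.82%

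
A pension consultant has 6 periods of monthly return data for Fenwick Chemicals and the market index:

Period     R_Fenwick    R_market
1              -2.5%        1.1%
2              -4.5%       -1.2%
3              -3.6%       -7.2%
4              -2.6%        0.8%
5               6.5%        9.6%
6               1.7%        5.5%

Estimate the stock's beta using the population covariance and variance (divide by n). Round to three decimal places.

Mean R_i = (-2.5 − 4.5 − 3.6 − 2.6 + 6.5 + 1.7) / 6 = -0.8333%
Mean R_m = (1.1 − 1.2 − 7.2 + 0.8 + 9.6 + 5.5) / 6 = 1.4333%
Σ(R_i − R̄_i)(R_m − R̄_m) = 105.4067  ⇒  Cov = 105.4067 / 6 = 17.5678
Σ(R_m − R̄_m)² = 165.2133  ⇒  Var(R_m) = 165.2133 / 6 = 27.5356
β = Cov / Var(R_m) = 17.5678 / 27.5356 = 0.6380

0.638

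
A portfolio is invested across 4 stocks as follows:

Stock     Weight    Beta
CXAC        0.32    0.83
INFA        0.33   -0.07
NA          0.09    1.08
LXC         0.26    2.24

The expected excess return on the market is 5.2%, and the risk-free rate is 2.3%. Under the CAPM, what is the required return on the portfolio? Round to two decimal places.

β_P = Σ w_i β_i = 0.32×0.83 + 0.33×-0.07 + 0.09×1.08 + 0.26×2.24 = 0.9221
E(R_P) = R_f + β_P × MRP = 2.3% + 0.9221 × 5.2% = 7.09%

7.09%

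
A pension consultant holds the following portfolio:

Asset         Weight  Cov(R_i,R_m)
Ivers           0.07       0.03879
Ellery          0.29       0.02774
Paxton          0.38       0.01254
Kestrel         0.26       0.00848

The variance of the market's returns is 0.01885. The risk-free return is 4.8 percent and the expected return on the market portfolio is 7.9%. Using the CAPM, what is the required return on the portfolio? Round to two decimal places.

β_Ivers = 0.03879 / 0.01885 = 2.0578
β_Ellery = 0.02774 / 0.01885 = 1.4716
β_Paxton = 0.01254 / 0.01885 = 0.6653
β_Kestrel = 0.00848 / 0.01885 = 0.4499
β_P = Σ w_i β_i = 0.07×2.0578 + 0.29×1.4716 + 0.38×0.6653 + 0.26×0.4499 = 0.9406
MRP = 7.9% − 4.8% = 3.10%
E(R_P) = R_f + β_P × MRP = 4.8% + 0.9406 × 3.1% = 7.72%

7.72%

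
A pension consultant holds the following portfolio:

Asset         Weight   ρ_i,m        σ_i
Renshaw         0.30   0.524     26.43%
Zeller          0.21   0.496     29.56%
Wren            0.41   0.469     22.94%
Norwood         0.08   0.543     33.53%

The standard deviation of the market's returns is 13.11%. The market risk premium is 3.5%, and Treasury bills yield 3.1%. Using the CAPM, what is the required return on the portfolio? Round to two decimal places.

β_Renshaw = 0.524 × 26.43% / 13.11% = 1.0564
β_Zeller = 0.496 × 29.56% / 13.11% = 1.1184
β_Wren = 0.469 × 22.94% / 13.11% = 0.8207
β_Norwood = 0.543 × 33.53% / 13.11% = 1.3888
β_P = Σ w_i β_i = 0.30×1.0564 + 0.21×1.1184 + 0.41×0.8207 + 0.08×1.3888 = 0.9994
E(R_P) = R_f + β_P × MRP = 3.1% + 0.9994 × 3.5% = 6.60%

6.60%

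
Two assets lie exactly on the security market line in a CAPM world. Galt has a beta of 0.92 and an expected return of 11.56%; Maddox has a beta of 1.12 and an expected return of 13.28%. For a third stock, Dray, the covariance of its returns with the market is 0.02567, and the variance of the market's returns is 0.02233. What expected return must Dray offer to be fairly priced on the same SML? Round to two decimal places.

13.53%

MRP = (13.28% − 11.56%) / (1.12 − 0.92) = 8.6000%
R_f = 11.56% − 0.92 × 8.6000% = 3.6480%
β_Dray = Cov / Var(R_m) = 0.02567 / 0.02233 = 1.1496
E(R_Dray) = R_f + β × MRP = 3.6480% + 1.1496 × 8.6000% = 13.53%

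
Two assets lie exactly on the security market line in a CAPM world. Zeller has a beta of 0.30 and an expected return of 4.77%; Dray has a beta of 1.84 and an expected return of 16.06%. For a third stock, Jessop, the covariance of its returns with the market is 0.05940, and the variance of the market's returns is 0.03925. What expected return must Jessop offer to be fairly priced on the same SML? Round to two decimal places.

13.67%

MRP = (16.06% − 4.77%) / (1.84 − 0.30) = 7.3312%
R_f = 4.77% − 0.30 × 7.3312% = 2.5706%
β_Jessop = Cov / Var(R_m) = 0.05940 / 0.03925 = 1.5134
E(R_Jessop) = R_f + β × MRP = 2.5706% + 1.5134 × 7.3312% = 13.67%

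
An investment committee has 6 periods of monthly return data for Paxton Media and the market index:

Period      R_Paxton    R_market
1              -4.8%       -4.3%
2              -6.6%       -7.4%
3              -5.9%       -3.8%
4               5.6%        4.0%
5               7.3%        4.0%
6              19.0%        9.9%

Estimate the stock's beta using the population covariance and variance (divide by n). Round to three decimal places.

Mean R_i = (-4.8 − 6.6 − 5.9 + 5.6 + 7.3 + 19.0) / 6 = 2.4333%
Mean R_m = (-4.3 − 7.4 − 3.8 + 4.0 + 4.0 + 9.9) / 6 = 0.4000%
Σ(R_i − R̄_i)(R_m − R̄_m) = 325.7600  ⇒  Cov = 325.7600 / 6 = 54.2933
Σ(R_m − R̄_m)² = 216.7400  ⇒  Var(R_m) = 216.7400 / 6 = 36.1233
β = Cov / Var(R_m) = 54.2933 / 36.1233 = 1.5030

1.503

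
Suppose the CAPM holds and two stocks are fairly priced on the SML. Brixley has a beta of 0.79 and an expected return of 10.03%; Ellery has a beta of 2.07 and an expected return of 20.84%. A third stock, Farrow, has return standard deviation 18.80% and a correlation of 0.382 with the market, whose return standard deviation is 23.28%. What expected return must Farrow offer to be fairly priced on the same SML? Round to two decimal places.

MRP = (20.84% − 10.03%) / (2.07 − 0.79) = 8.4453%
R_f = 10.03% − 0.79 × 8.4453% = 3.3582%
β_Farrow = ρ·σ_i/σ_m = 0.382 × 18.80 / 23.28 = 0.3085
E(R_Farrow) = R_f + β × MRP = 3.3582% + 0.3085 × 8.4453% = 5.96%

5.96%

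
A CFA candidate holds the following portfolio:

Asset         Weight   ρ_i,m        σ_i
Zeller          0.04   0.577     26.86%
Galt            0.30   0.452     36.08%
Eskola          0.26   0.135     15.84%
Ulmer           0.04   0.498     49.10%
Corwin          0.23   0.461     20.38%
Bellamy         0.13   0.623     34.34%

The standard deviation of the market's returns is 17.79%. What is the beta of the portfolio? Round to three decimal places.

β_Zeller = 0.577 × 26.86% / 17.79% = 0.8712
β_Galt = 0.452 × 36.08% / 17.79% = 0.9167
β_Eskola = 0.135 × 15.84% / 17.79% = 0.1202
β_Ulmer = 0.498 × 49.10% / 17.79% = 1.3745
β_Corwin = 0.461 × 20.38% / 17.79% = 0.5281
β_Bellamy = 0.623 × 34.34% / 17.79% = 1.2026
β_P = Σ w_i β_i = 0.04×0.8712 + 0.30×0.9167 + 0.26×0.1202 + 0.04×1.3745 + 0.23×0.5281 + 0.13×1.2026 = 0.6739

0.674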